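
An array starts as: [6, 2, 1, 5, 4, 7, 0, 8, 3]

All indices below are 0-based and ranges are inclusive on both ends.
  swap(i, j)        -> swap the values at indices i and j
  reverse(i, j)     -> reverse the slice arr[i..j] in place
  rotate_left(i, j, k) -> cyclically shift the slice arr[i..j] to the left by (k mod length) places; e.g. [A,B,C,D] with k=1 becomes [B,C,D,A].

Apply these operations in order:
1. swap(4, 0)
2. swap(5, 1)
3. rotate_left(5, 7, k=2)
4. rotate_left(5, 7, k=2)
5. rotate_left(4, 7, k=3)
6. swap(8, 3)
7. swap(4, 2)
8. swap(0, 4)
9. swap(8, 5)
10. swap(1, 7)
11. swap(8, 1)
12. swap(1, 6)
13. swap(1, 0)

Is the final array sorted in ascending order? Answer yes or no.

After 1 (swap(4, 0)): [4, 2, 1, 5, 6, 7, 0, 8, 3]
After 2 (swap(5, 1)): [4, 7, 1, 5, 6, 2, 0, 8, 3]
After 3 (rotate_left(5, 7, k=2)): [4, 7, 1, 5, 6, 8, 2, 0, 3]
After 4 (rotate_left(5, 7, k=2)): [4, 7, 1, 5, 6, 0, 8, 2, 3]
After 5 (rotate_left(4, 7, k=3)): [4, 7, 1, 5, 2, 6, 0, 8, 3]
After 6 (swap(8, 3)): [4, 7, 1, 3, 2, 6, 0, 8, 5]
After 7 (swap(4, 2)): [4, 7, 2, 3, 1, 6, 0, 8, 5]
After 8 (swap(0, 4)): [1, 7, 2, 3, 4, 6, 0, 8, 5]
After 9 (swap(8, 5)): [1, 7, 2, 3, 4, 5, 0, 8, 6]
After 10 (swap(1, 7)): [1, 8, 2, 3, 4, 5, 0, 7, 6]
After 11 (swap(8, 1)): [1, 6, 2, 3, 4, 5, 0, 7, 8]
After 12 (swap(1, 6)): [1, 0, 2, 3, 4, 5, 6, 7, 8]
After 13 (swap(1, 0)): [0, 1, 2, 3, 4, 5, 6, 7, 8]

Answer: yes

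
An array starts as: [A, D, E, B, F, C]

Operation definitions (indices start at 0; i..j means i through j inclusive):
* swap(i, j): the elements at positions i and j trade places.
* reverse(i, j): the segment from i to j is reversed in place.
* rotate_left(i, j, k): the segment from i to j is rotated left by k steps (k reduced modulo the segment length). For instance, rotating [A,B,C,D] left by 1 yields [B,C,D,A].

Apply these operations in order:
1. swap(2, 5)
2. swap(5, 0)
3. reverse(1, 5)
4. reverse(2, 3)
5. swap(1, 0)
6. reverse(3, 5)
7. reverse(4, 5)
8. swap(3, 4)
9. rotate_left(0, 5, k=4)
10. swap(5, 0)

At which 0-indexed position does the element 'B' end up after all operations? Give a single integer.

After 1 (swap(2, 5)): [A, D, C, B, F, E]
After 2 (swap(5, 0)): [E, D, C, B, F, A]
After 3 (reverse(1, 5)): [E, A, F, B, C, D]
After 4 (reverse(2, 3)): [E, A, B, F, C, D]
After 5 (swap(1, 0)): [A, E, B, F, C, D]
After 6 (reverse(3, 5)): [A, E, B, D, C, F]
After 7 (reverse(4, 5)): [A, E, B, D, F, C]
After 8 (swap(3, 4)): [A, E, B, F, D, C]
After 9 (rotate_left(0, 5, k=4)): [D, C, A, E, B, F]
After 10 (swap(5, 0)): [F, C, A, E, B, D]

Answer: 4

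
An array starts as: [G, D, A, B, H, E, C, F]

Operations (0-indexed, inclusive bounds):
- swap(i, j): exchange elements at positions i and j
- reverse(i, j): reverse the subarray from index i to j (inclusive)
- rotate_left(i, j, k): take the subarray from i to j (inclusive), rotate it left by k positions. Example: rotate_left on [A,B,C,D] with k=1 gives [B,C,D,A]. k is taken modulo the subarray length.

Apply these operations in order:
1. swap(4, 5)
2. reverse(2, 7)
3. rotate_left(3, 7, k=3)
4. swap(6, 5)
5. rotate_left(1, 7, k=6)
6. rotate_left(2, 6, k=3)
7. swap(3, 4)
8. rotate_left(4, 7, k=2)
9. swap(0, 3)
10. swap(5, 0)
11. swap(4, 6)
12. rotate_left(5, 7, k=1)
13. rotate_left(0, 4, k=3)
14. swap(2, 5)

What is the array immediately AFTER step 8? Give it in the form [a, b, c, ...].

Answer: [G, E, A, D, B, C, H, F]

Derivation:
After 1 (swap(4, 5)): [G, D, A, B, E, H, C, F]
After 2 (reverse(2, 7)): [G, D, F, C, H, E, B, A]
After 3 (rotate_left(3, 7, k=3)): [G, D, F, B, A, C, H, E]
After 4 (swap(6, 5)): [G, D, F, B, A, H, C, E]
After 5 (rotate_left(1, 7, k=6)): [G, E, D, F, B, A, H, C]
After 6 (rotate_left(2, 6, k=3)): [G, E, A, H, D, F, B, C]
After 7 (swap(3, 4)): [G, E, A, D, H, F, B, C]
After 8 (rotate_left(4, 7, k=2)): [G, E, A, D, B, C, H, F]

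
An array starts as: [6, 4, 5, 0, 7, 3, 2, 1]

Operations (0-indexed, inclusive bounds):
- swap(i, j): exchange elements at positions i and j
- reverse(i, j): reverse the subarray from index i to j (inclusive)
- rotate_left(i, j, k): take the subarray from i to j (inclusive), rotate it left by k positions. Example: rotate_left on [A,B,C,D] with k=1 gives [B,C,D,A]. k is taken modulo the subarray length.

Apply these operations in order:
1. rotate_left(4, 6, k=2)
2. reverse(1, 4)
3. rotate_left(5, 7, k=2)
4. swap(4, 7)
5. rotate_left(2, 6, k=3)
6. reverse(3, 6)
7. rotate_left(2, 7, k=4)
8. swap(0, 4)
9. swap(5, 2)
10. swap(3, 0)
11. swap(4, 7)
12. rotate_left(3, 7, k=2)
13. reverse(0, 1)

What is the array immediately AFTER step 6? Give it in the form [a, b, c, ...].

After 1 (rotate_left(4, 6, k=2)): [6, 4, 5, 0, 2, 7, 3, 1]
After 2 (reverse(1, 4)): [6, 2, 0, 5, 4, 7, 3, 1]
After 3 (rotate_left(5, 7, k=2)): [6, 2, 0, 5, 4, 1, 7, 3]
After 4 (swap(4, 7)): [6, 2, 0, 5, 3, 1, 7, 4]
After 5 (rotate_left(2, 6, k=3)): [6, 2, 1, 7, 0, 5, 3, 4]
After 6 (reverse(3, 6)): [6, 2, 1, 3, 5, 0, 7, 4]

Answer: [6, 2, 1, 3, 5, 0, 7, 4]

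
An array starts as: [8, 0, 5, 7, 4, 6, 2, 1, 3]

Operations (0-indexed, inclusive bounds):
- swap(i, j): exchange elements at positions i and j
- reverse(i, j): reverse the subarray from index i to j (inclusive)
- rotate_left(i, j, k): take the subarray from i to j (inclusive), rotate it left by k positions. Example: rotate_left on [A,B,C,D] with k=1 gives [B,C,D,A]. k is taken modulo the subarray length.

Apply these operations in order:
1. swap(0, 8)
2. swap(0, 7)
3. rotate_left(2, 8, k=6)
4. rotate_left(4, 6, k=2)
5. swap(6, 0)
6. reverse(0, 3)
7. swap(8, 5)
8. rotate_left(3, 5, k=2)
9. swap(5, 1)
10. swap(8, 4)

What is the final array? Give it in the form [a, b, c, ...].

Answer: [5, 6, 0, 3, 7, 8, 1, 2, 4]

Derivation:
After 1 (swap(0, 8)): [3, 0, 5, 7, 4, 6, 2, 1, 8]
After 2 (swap(0, 7)): [1, 0, 5, 7, 4, 6, 2, 3, 8]
After 3 (rotate_left(2, 8, k=6)): [1, 0, 8, 5, 7, 4, 6, 2, 3]
After 4 (rotate_left(4, 6, k=2)): [1, 0, 8, 5, 6, 7, 4, 2, 3]
After 5 (swap(6, 0)): [4, 0, 8, 5, 6, 7, 1, 2, 3]
After 6 (reverse(0, 3)): [5, 8, 0, 4, 6, 7, 1, 2, 3]
After 7 (swap(8, 5)): [5, 8, 0, 4, 6, 3, 1, 2, 7]
After 8 (rotate_left(3, 5, k=2)): [5, 8, 0, 3, 4, 6, 1, 2, 7]
After 9 (swap(5, 1)): [5, 6, 0, 3, 4, 8, 1, 2, 7]
After 10 (swap(8, 4)): [5, 6, 0, 3, 7, 8, 1, 2, 4]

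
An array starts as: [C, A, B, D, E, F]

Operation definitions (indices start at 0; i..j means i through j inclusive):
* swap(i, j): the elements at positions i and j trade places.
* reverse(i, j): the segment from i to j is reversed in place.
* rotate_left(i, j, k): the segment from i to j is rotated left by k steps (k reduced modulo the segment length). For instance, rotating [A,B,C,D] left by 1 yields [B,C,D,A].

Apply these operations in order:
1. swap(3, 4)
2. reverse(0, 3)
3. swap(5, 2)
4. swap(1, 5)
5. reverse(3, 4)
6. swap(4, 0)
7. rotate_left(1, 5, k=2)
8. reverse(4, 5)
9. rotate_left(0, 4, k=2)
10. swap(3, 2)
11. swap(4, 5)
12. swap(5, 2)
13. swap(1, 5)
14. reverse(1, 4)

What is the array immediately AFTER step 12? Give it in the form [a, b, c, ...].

After 1 (swap(3, 4)): [C, A, B, E, D, F]
After 2 (reverse(0, 3)): [E, B, A, C, D, F]
After 3 (swap(5, 2)): [E, B, F, C, D, A]
After 4 (swap(1, 5)): [E, A, F, C, D, B]
After 5 (reverse(3, 4)): [E, A, F, D, C, B]
After 6 (swap(4, 0)): [C, A, F, D, E, B]
After 7 (rotate_left(1, 5, k=2)): [C, D, E, B, A, F]
After 8 (reverse(4, 5)): [C, D, E, B, F, A]
After 9 (rotate_left(0, 4, k=2)): [E, B, F, C, D, A]
After 10 (swap(3, 2)): [E, B, C, F, D, A]
After 11 (swap(4, 5)): [E, B, C, F, A, D]
After 12 (swap(5, 2)): [E, B, D, F, A, C]

Answer: [E, B, D, F, A, C]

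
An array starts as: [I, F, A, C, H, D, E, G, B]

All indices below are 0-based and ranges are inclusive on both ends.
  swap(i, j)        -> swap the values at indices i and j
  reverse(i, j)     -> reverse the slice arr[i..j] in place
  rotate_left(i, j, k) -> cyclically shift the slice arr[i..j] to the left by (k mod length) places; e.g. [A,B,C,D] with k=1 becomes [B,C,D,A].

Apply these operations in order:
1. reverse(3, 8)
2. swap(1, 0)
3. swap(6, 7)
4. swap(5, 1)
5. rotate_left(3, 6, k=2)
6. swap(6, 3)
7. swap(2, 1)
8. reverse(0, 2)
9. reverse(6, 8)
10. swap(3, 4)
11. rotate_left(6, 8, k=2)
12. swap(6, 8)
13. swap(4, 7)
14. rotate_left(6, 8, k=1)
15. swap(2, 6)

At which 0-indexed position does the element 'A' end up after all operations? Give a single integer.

After 1 (reverse(3, 8)): [I, F, A, B, G, E, D, H, C]
After 2 (swap(1, 0)): [F, I, A, B, G, E, D, H, C]
After 3 (swap(6, 7)): [F, I, A, B, G, E, H, D, C]
After 4 (swap(5, 1)): [F, E, A, B, G, I, H, D, C]
After 5 (rotate_left(3, 6, k=2)): [F, E, A, I, H, B, G, D, C]
After 6 (swap(6, 3)): [F, E, A, G, H, B, I, D, C]
After 7 (swap(2, 1)): [F, A, E, G, H, B, I, D, C]
After 8 (reverse(0, 2)): [E, A, F, G, H, B, I, D, C]
After 9 (reverse(6, 8)): [E, A, F, G, H, B, C, D, I]
After 10 (swap(3, 4)): [E, A, F, H, G, B, C, D, I]
After 11 (rotate_left(6, 8, k=2)): [E, A, F, H, G, B, I, C, D]
After 12 (swap(6, 8)): [E, A, F, H, G, B, D, C, I]
After 13 (swap(4, 7)): [E, A, F, H, C, B, D, G, I]
After 14 (rotate_left(6, 8, k=1)): [E, A, F, H, C, B, G, I, D]
After 15 (swap(2, 6)): [E, A, G, H, C, B, F, I, D]

Answer: 1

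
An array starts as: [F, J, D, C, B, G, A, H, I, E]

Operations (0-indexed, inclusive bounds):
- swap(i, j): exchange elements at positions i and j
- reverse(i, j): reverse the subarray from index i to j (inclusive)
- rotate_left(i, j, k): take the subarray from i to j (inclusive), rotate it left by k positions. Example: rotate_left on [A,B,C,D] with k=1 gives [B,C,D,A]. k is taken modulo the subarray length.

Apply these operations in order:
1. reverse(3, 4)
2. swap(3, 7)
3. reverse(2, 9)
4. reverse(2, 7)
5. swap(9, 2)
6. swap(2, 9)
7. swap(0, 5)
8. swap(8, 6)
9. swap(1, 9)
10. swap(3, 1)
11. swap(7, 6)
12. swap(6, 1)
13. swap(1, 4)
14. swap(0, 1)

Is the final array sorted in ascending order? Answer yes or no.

Answer: yes

Derivation:
After 1 (reverse(3, 4)): [F, J, D, B, C, G, A, H, I, E]
After 2 (swap(3, 7)): [F, J, D, H, C, G, A, B, I, E]
After 3 (reverse(2, 9)): [F, J, E, I, B, A, G, C, H, D]
After 4 (reverse(2, 7)): [F, J, C, G, A, B, I, E, H, D]
After 5 (swap(9, 2)): [F, J, D, G, A, B, I, E, H, C]
After 6 (swap(2, 9)): [F, J, C, G, A, B, I, E, H, D]
After 7 (swap(0, 5)): [B, J, C, G, A, F, I, E, H, D]
After 8 (swap(8, 6)): [B, J, C, G, A, F, H, E, I, D]
After 9 (swap(1, 9)): [B, D, C, G, A, F, H, E, I, J]
After 10 (swap(3, 1)): [B, G, C, D, A, F, H, E, I, J]
After 11 (swap(7, 6)): [B, G, C, D, A, F, E, H, I, J]
After 12 (swap(6, 1)): [B, E, C, D, A, F, G, H, I, J]
After 13 (swap(1, 4)): [B, A, C, D, E, F, G, H, I, J]
After 14 (swap(0, 1)): [A, B, C, D, E, F, G, H, I, J]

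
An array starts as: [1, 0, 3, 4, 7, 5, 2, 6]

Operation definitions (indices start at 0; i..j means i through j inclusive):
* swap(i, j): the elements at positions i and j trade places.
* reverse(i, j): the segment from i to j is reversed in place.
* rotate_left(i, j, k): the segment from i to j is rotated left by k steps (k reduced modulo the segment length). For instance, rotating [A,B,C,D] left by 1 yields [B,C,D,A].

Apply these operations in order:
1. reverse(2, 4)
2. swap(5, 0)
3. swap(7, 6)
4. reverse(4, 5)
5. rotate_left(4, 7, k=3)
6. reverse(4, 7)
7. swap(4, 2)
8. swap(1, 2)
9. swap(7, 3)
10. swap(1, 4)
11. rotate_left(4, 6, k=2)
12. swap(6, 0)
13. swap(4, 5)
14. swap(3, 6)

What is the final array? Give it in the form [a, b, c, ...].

Answer: [3, 7, 0, 5, 6, 1, 2, 4]

Derivation:
After 1 (reverse(2, 4)): [1, 0, 7, 4, 3, 5, 2, 6]
After 2 (swap(5, 0)): [5, 0, 7, 4, 3, 1, 2, 6]
After 3 (swap(7, 6)): [5, 0, 7, 4, 3, 1, 6, 2]
After 4 (reverse(4, 5)): [5, 0, 7, 4, 1, 3, 6, 2]
After 5 (rotate_left(4, 7, k=3)): [5, 0, 7, 4, 2, 1, 3, 6]
After 6 (reverse(4, 7)): [5, 0, 7, 4, 6, 3, 1, 2]
After 7 (swap(4, 2)): [5, 0, 6, 4, 7, 3, 1, 2]
After 8 (swap(1, 2)): [5, 6, 0, 4, 7, 3, 1, 2]
After 9 (swap(7, 3)): [5, 6, 0, 2, 7, 3, 1, 4]
After 10 (swap(1, 4)): [5, 7, 0, 2, 6, 3, 1, 4]
After 11 (rotate_left(4, 6, k=2)): [5, 7, 0, 2, 1, 6, 3, 4]
After 12 (swap(6, 0)): [3, 7, 0, 2, 1, 6, 5, 4]
After 13 (swap(4, 5)): [3, 7, 0, 2, 6, 1, 5, 4]
After 14 (swap(3, 6)): [3, 7, 0, 5, 6, 1, 2, 4]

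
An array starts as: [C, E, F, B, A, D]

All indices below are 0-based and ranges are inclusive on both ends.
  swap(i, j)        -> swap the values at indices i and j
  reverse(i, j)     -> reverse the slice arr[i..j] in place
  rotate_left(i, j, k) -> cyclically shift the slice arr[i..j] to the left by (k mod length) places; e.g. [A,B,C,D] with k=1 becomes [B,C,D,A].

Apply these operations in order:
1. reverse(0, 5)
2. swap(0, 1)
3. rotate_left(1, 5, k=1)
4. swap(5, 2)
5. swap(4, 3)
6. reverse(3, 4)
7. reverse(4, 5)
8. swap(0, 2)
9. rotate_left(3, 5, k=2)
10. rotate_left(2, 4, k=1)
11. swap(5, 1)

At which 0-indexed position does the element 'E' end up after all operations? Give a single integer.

Answer: 3

Derivation:
After 1 (reverse(0, 5)): [D, A, B, F, E, C]
After 2 (swap(0, 1)): [A, D, B, F, E, C]
After 3 (rotate_left(1, 5, k=1)): [A, B, F, E, C, D]
After 4 (swap(5, 2)): [A, B, D, E, C, F]
After 5 (swap(4, 3)): [A, B, D, C, E, F]
After 6 (reverse(3, 4)): [A, B, D, E, C, F]
After 7 (reverse(4, 5)): [A, B, D, E, F, C]
After 8 (swap(0, 2)): [D, B, A, E, F, C]
After 9 (rotate_left(3, 5, k=2)): [D, B, A, C, E, F]
After 10 (rotate_left(2, 4, k=1)): [D, B, C, E, A, F]
After 11 (swap(5, 1)): [D, F, C, E, A, B]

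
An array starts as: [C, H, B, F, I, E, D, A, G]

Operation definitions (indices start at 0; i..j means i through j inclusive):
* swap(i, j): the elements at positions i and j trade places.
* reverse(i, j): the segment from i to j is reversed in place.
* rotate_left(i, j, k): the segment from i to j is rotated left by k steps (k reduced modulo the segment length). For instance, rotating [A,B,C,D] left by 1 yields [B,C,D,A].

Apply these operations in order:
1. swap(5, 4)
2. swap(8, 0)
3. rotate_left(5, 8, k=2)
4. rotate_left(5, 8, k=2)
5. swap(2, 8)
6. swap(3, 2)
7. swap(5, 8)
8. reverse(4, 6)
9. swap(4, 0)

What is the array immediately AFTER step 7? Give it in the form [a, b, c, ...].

After 1 (swap(5, 4)): [C, H, B, F, E, I, D, A, G]
After 2 (swap(8, 0)): [G, H, B, F, E, I, D, A, C]
After 3 (rotate_left(5, 8, k=2)): [G, H, B, F, E, A, C, I, D]
After 4 (rotate_left(5, 8, k=2)): [G, H, B, F, E, I, D, A, C]
After 5 (swap(2, 8)): [G, H, C, F, E, I, D, A, B]
After 6 (swap(3, 2)): [G, H, F, C, E, I, D, A, B]
After 7 (swap(5, 8)): [G, H, F, C, E, B, D, A, I]

Answer: [G, H, F, C, E, B, D, A, I]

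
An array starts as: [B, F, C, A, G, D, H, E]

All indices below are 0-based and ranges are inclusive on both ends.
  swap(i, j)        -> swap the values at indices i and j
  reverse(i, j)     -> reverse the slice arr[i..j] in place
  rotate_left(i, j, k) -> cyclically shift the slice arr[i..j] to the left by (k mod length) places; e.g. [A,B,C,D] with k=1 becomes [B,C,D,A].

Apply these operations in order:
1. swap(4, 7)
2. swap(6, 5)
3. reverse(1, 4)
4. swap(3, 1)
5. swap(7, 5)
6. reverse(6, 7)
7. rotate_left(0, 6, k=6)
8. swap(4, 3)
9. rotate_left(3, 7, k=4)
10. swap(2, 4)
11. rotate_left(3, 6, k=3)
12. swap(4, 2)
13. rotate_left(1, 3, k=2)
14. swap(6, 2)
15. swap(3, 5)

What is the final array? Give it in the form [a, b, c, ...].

After 1 (swap(4, 7)): [B, F, C, A, E, D, H, G]
After 2 (swap(6, 5)): [B, F, C, A, E, H, D, G]
After 3 (reverse(1, 4)): [B, E, A, C, F, H, D, G]
After 4 (swap(3, 1)): [B, C, A, E, F, H, D, G]
After 5 (swap(7, 5)): [B, C, A, E, F, G, D, H]
After 6 (reverse(6, 7)): [B, C, A, E, F, G, H, D]
After 7 (rotate_left(0, 6, k=6)): [H, B, C, A, E, F, G, D]
After 8 (swap(4, 3)): [H, B, C, E, A, F, G, D]
After 9 (rotate_left(3, 7, k=4)): [H, B, C, D, E, A, F, G]
After 10 (swap(2, 4)): [H, B, E, D, C, A, F, G]
After 11 (rotate_left(3, 6, k=3)): [H, B, E, F, D, C, A, G]
After 12 (swap(4, 2)): [H, B, D, F, E, C, A, G]
After 13 (rotate_left(1, 3, k=2)): [H, F, B, D, E, C, A, G]
After 14 (swap(6, 2)): [H, F, A, D, E, C, B, G]
After 15 (swap(3, 5)): [H, F, A, C, E, D, B, G]

Answer: [H, F, A, C, E, D, B, G]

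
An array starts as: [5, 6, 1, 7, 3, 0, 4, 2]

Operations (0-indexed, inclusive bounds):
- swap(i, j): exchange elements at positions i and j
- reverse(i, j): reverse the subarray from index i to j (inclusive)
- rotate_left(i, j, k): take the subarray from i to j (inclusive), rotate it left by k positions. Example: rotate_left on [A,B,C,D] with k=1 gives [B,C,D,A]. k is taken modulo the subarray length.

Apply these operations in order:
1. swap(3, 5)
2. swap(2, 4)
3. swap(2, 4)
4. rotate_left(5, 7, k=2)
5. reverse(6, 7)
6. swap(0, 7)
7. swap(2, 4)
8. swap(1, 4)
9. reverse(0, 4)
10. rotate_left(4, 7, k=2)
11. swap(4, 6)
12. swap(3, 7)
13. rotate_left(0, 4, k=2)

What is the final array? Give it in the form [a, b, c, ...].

After 1 (swap(3, 5)): [5, 6, 1, 0, 3, 7, 4, 2]
After 2 (swap(2, 4)): [5, 6, 3, 0, 1, 7, 4, 2]
After 3 (swap(2, 4)): [5, 6, 1, 0, 3, 7, 4, 2]
After 4 (rotate_left(5, 7, k=2)): [5, 6, 1, 0, 3, 2, 7, 4]
After 5 (reverse(6, 7)): [5, 6, 1, 0, 3, 2, 4, 7]
After 6 (swap(0, 7)): [7, 6, 1, 0, 3, 2, 4, 5]
After 7 (swap(2, 4)): [7, 6, 3, 0, 1, 2, 4, 5]
After 8 (swap(1, 4)): [7, 1, 3, 0, 6, 2, 4, 5]
After 9 (reverse(0, 4)): [6, 0, 3, 1, 7, 2, 4, 5]
After 10 (rotate_left(4, 7, k=2)): [6, 0, 3, 1, 4, 5, 7, 2]
After 11 (swap(4, 6)): [6, 0, 3, 1, 7, 5, 4, 2]
After 12 (swap(3, 7)): [6, 0, 3, 2, 7, 5, 4, 1]
After 13 (rotate_left(0, 4, k=2)): [3, 2, 7, 6, 0, 5, 4, 1]

Answer: [3, 2, 7, 6, 0, 5, 4, 1]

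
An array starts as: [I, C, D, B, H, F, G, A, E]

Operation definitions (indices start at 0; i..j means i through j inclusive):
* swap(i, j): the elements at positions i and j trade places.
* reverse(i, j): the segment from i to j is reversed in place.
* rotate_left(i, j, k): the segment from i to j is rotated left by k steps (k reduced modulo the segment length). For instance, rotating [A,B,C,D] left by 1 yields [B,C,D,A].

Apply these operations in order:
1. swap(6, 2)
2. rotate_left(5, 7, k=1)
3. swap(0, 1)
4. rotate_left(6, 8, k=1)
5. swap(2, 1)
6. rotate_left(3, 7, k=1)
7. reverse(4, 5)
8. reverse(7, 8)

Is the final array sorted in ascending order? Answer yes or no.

After 1 (swap(6, 2)): [I, C, G, B, H, F, D, A, E]
After 2 (rotate_left(5, 7, k=1)): [I, C, G, B, H, D, A, F, E]
After 3 (swap(0, 1)): [C, I, G, B, H, D, A, F, E]
After 4 (rotate_left(6, 8, k=1)): [C, I, G, B, H, D, F, E, A]
After 5 (swap(2, 1)): [C, G, I, B, H, D, F, E, A]
After 6 (rotate_left(3, 7, k=1)): [C, G, I, H, D, F, E, B, A]
After 7 (reverse(4, 5)): [C, G, I, H, F, D, E, B, A]
After 8 (reverse(7, 8)): [C, G, I, H, F, D, E, A, B]

Answer: no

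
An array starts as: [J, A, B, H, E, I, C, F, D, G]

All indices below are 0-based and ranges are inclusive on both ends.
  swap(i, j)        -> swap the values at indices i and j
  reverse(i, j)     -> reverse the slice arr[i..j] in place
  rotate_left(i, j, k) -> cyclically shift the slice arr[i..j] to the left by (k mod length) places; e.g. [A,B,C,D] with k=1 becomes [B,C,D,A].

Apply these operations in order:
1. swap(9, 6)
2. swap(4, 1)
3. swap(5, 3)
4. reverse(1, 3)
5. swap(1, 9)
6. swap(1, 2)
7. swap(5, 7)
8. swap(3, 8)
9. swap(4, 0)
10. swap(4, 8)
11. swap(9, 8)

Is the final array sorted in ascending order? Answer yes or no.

Answer: yes

Derivation:
After 1 (swap(9, 6)): [J, A, B, H, E, I, G, F, D, C]
After 2 (swap(4, 1)): [J, E, B, H, A, I, G, F, D, C]
After 3 (swap(5, 3)): [J, E, B, I, A, H, G, F, D, C]
After 4 (reverse(1, 3)): [J, I, B, E, A, H, G, F, D, C]
After 5 (swap(1, 9)): [J, C, B, E, A, H, G, F, D, I]
After 6 (swap(1, 2)): [J, B, C, E, A, H, G, F, D, I]
After 7 (swap(5, 7)): [J, B, C, E, A, F, G, H, D, I]
After 8 (swap(3, 8)): [J, B, C, D, A, F, G, H, E, I]
After 9 (swap(4, 0)): [A, B, C, D, J, F, G, H, E, I]
After 10 (swap(4, 8)): [A, B, C, D, E, F, G, H, J, I]
After 11 (swap(9, 8)): [A, B, C, D, E, F, G, H, I, J]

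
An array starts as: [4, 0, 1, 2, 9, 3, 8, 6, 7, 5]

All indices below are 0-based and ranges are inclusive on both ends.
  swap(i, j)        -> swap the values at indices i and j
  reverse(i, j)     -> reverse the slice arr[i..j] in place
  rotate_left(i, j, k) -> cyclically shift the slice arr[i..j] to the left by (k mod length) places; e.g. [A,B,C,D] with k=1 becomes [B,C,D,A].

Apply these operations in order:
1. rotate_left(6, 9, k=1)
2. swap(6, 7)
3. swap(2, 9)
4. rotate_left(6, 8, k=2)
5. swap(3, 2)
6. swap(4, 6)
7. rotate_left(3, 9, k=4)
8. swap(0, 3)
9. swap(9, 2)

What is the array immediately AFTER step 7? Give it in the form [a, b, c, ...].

After 1 (rotate_left(6, 9, k=1)): [4, 0, 1, 2, 9, 3, 6, 7, 5, 8]
After 2 (swap(6, 7)): [4, 0, 1, 2, 9, 3, 7, 6, 5, 8]
After 3 (swap(2, 9)): [4, 0, 8, 2, 9, 3, 7, 6, 5, 1]
After 4 (rotate_left(6, 8, k=2)): [4, 0, 8, 2, 9, 3, 5, 7, 6, 1]
After 5 (swap(3, 2)): [4, 0, 2, 8, 9, 3, 5, 7, 6, 1]
After 6 (swap(4, 6)): [4, 0, 2, 8, 5, 3, 9, 7, 6, 1]
After 7 (rotate_left(3, 9, k=4)): [4, 0, 2, 7, 6, 1, 8, 5, 3, 9]

Answer: [4, 0, 2, 7, 6, 1, 8, 5, 3, 9]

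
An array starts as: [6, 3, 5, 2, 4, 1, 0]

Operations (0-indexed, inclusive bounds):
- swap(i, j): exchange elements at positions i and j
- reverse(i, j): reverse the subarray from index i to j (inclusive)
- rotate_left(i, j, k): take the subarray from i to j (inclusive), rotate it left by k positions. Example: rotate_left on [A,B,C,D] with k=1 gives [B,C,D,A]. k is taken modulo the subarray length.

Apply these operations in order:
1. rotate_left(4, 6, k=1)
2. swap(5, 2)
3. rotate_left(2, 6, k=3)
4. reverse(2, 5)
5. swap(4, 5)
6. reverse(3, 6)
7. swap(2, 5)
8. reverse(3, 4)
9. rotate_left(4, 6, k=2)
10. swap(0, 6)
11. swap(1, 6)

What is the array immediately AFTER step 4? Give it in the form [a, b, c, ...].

Answer: [6, 3, 2, 0, 4, 5, 1]

Derivation:
After 1 (rotate_left(4, 6, k=1)): [6, 3, 5, 2, 1, 0, 4]
After 2 (swap(5, 2)): [6, 3, 0, 2, 1, 5, 4]
After 3 (rotate_left(2, 6, k=3)): [6, 3, 5, 4, 0, 2, 1]
After 4 (reverse(2, 5)): [6, 3, 2, 0, 4, 5, 1]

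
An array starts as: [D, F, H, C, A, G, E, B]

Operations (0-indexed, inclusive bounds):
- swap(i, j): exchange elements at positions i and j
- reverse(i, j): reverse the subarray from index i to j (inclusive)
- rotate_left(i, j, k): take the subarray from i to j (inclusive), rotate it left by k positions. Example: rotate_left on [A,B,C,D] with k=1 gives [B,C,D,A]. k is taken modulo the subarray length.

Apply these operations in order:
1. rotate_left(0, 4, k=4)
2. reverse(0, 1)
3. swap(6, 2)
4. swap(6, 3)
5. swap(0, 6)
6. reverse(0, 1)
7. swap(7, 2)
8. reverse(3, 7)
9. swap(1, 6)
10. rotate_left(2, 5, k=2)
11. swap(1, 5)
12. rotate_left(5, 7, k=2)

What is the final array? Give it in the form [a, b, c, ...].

Answer: [A, E, D, G, B, F, C, H]

Derivation:
After 1 (rotate_left(0, 4, k=4)): [A, D, F, H, C, G, E, B]
After 2 (reverse(0, 1)): [D, A, F, H, C, G, E, B]
After 3 (swap(6, 2)): [D, A, E, H, C, G, F, B]
After 4 (swap(6, 3)): [D, A, E, F, C, G, H, B]
After 5 (swap(0, 6)): [H, A, E, F, C, G, D, B]
After 6 (reverse(0, 1)): [A, H, E, F, C, G, D, B]
After 7 (swap(7, 2)): [A, H, B, F, C, G, D, E]
After 8 (reverse(3, 7)): [A, H, B, E, D, G, C, F]
After 9 (swap(1, 6)): [A, C, B, E, D, G, H, F]
After 10 (rotate_left(2, 5, k=2)): [A, C, D, G, B, E, H, F]
After 11 (swap(1, 5)): [A, E, D, G, B, C, H, F]
After 12 (rotate_left(5, 7, k=2)): [A, E, D, G, B, F, C, H]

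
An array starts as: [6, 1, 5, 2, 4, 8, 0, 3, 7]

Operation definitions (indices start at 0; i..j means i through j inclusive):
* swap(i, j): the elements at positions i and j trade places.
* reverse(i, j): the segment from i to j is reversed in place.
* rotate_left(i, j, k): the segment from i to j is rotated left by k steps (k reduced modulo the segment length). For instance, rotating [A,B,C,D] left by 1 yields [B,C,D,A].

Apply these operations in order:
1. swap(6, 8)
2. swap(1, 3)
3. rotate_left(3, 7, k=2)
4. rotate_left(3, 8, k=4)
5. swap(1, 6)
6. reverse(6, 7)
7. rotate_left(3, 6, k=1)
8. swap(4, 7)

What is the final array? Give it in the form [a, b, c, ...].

After 1 (swap(6, 8)): [6, 1, 5, 2, 4, 8, 7, 3, 0]
After 2 (swap(1, 3)): [6, 2, 5, 1, 4, 8, 7, 3, 0]
After 3 (rotate_left(3, 7, k=2)): [6, 2, 5, 8, 7, 3, 1, 4, 0]
After 4 (rotate_left(3, 8, k=4)): [6, 2, 5, 4, 0, 8, 7, 3, 1]
After 5 (swap(1, 6)): [6, 7, 5, 4, 0, 8, 2, 3, 1]
After 6 (reverse(6, 7)): [6, 7, 5, 4, 0, 8, 3, 2, 1]
After 7 (rotate_left(3, 6, k=1)): [6, 7, 5, 0, 8, 3, 4, 2, 1]
After 8 (swap(4, 7)): [6, 7, 5, 0, 2, 3, 4, 8, 1]

Answer: [6, 7, 5, 0, 2, 3, 4, 8, 1]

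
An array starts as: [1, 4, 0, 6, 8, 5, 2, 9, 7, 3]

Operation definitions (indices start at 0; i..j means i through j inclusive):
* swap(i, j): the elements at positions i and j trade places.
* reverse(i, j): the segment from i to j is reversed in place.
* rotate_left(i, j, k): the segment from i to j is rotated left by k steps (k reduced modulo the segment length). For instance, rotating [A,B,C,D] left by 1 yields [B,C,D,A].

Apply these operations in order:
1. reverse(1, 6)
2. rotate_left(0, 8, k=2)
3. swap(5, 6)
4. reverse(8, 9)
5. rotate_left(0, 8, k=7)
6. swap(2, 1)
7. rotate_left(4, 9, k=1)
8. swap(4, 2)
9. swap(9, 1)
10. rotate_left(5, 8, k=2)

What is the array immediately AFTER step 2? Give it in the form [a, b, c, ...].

Answer: [5, 8, 6, 0, 4, 9, 7, 1, 2, 3]

Derivation:
After 1 (reverse(1, 6)): [1, 2, 5, 8, 6, 0, 4, 9, 7, 3]
After 2 (rotate_left(0, 8, k=2)): [5, 8, 6, 0, 4, 9, 7, 1, 2, 3]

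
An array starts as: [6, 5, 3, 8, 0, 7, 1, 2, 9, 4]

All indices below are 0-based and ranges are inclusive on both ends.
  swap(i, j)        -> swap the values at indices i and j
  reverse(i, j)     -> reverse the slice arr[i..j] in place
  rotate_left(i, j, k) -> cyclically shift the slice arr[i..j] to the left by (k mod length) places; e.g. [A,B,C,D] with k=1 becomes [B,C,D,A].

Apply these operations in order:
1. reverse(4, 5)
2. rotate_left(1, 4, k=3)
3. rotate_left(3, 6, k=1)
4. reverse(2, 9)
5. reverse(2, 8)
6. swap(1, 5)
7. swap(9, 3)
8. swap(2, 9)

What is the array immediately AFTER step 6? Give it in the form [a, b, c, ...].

Answer: [6, 3, 8, 0, 1, 7, 2, 9, 4, 5]

Derivation:
After 1 (reverse(4, 5)): [6, 5, 3, 8, 7, 0, 1, 2, 9, 4]
After 2 (rotate_left(1, 4, k=3)): [6, 7, 5, 3, 8, 0, 1, 2, 9, 4]
After 3 (rotate_left(3, 6, k=1)): [6, 7, 5, 8, 0, 1, 3, 2, 9, 4]
After 4 (reverse(2, 9)): [6, 7, 4, 9, 2, 3, 1, 0, 8, 5]
After 5 (reverse(2, 8)): [6, 7, 8, 0, 1, 3, 2, 9, 4, 5]
After 6 (swap(1, 5)): [6, 3, 8, 0, 1, 7, 2, 9, 4, 5]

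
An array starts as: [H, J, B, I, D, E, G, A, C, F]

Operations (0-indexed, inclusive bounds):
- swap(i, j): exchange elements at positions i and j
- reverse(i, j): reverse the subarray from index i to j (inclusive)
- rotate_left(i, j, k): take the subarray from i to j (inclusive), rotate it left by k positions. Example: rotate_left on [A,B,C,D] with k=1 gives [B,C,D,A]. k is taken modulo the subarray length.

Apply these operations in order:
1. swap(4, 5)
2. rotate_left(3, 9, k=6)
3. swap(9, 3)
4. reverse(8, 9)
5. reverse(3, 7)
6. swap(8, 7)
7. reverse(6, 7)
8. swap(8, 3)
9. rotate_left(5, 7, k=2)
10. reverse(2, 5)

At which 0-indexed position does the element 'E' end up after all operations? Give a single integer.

After 1 (swap(4, 5)): [H, J, B, I, E, D, G, A, C, F]
After 2 (rotate_left(3, 9, k=6)): [H, J, B, F, I, E, D, G, A, C]
After 3 (swap(9, 3)): [H, J, B, C, I, E, D, G, A, F]
After 4 (reverse(8, 9)): [H, J, B, C, I, E, D, G, F, A]
After 5 (reverse(3, 7)): [H, J, B, G, D, E, I, C, F, A]
After 6 (swap(8, 7)): [H, J, B, G, D, E, I, F, C, A]
After 7 (reverse(6, 7)): [H, J, B, G, D, E, F, I, C, A]
After 8 (swap(8, 3)): [H, J, B, C, D, E, F, I, G, A]
After 9 (rotate_left(5, 7, k=2)): [H, J, B, C, D, I, E, F, G, A]
After 10 (reverse(2, 5)): [H, J, I, D, C, B, E, F, G, A]

Answer: 6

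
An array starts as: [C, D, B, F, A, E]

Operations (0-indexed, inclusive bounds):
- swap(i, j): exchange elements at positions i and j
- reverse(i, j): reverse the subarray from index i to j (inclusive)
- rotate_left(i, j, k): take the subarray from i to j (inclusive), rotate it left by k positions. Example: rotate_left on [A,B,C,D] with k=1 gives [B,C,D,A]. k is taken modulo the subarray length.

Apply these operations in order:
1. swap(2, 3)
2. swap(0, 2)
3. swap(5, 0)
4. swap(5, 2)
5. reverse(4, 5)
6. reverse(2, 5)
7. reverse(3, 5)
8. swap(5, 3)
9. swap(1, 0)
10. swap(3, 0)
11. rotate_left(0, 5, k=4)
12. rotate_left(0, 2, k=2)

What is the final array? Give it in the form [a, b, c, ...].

Answer: [C, B, F, E, A, D]

Derivation:
After 1 (swap(2, 3)): [C, D, F, B, A, E]
After 2 (swap(0, 2)): [F, D, C, B, A, E]
After 3 (swap(5, 0)): [E, D, C, B, A, F]
After 4 (swap(5, 2)): [E, D, F, B, A, C]
After 5 (reverse(4, 5)): [E, D, F, B, C, A]
After 6 (reverse(2, 5)): [E, D, A, C, B, F]
After 7 (reverse(3, 5)): [E, D, A, F, B, C]
After 8 (swap(5, 3)): [E, D, A, C, B, F]
After 9 (swap(1, 0)): [D, E, A, C, B, F]
After 10 (swap(3, 0)): [C, E, A, D, B, F]
After 11 (rotate_left(0, 5, k=4)): [B, F, C, E, A, D]
After 12 (rotate_left(0, 2, k=2)): [C, B, F, E, A, D]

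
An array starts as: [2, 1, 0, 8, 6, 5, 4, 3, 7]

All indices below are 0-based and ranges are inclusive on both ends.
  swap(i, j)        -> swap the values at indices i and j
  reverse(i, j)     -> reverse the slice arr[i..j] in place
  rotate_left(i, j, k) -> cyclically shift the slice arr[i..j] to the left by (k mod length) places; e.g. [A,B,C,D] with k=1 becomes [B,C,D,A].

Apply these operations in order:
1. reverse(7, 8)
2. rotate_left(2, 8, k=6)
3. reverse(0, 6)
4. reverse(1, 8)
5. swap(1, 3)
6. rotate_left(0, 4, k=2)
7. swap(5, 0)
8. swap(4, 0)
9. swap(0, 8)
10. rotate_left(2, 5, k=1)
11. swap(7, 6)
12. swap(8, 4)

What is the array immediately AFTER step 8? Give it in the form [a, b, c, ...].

After 1 (reverse(7, 8)): [2, 1, 0, 8, 6, 5, 4, 7, 3]
After 2 (rotate_left(2, 8, k=6)): [2, 1, 3, 0, 8, 6, 5, 4, 7]
After 3 (reverse(0, 6)): [5, 6, 8, 0, 3, 1, 2, 4, 7]
After 4 (reverse(1, 8)): [5, 7, 4, 2, 1, 3, 0, 8, 6]
After 5 (swap(1, 3)): [5, 2, 4, 7, 1, 3, 0, 8, 6]
After 6 (rotate_left(0, 4, k=2)): [4, 7, 1, 5, 2, 3, 0, 8, 6]
After 7 (swap(5, 0)): [3, 7, 1, 5, 2, 4, 0, 8, 6]
After 8 (swap(4, 0)): [2, 7, 1, 5, 3, 4, 0, 8, 6]

Answer: [2, 7, 1, 5, 3, 4, 0, 8, 6]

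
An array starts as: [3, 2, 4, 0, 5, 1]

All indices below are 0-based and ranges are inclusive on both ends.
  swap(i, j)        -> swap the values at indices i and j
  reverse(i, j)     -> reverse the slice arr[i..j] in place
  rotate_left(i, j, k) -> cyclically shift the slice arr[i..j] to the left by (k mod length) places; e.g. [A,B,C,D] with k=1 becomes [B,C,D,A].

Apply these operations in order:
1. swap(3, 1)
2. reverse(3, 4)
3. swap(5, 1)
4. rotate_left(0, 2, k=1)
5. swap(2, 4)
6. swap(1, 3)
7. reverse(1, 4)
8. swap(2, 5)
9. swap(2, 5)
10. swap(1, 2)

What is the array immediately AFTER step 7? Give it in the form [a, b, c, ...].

After 1 (swap(3, 1)): [3, 0, 4, 2, 5, 1]
After 2 (reverse(3, 4)): [3, 0, 4, 5, 2, 1]
After 3 (swap(5, 1)): [3, 1, 4, 5, 2, 0]
After 4 (rotate_left(0, 2, k=1)): [1, 4, 3, 5, 2, 0]
After 5 (swap(2, 4)): [1, 4, 2, 5, 3, 0]
After 6 (swap(1, 3)): [1, 5, 2, 4, 3, 0]
After 7 (reverse(1, 4)): [1, 3, 4, 2, 5, 0]

Answer: [1, 3, 4, 2, 5, 0]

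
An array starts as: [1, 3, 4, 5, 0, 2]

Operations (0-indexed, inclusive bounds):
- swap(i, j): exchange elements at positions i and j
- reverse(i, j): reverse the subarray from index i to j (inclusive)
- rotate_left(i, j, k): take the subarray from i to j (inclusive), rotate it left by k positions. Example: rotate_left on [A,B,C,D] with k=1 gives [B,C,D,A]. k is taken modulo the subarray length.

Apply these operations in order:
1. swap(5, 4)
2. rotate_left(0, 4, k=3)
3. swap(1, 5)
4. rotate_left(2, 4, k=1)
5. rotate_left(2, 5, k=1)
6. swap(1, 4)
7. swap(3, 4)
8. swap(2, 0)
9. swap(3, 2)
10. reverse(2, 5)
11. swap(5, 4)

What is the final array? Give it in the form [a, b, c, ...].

After 1 (swap(5, 4)): [1, 3, 4, 5, 2, 0]
After 2 (rotate_left(0, 4, k=3)): [5, 2, 1, 3, 4, 0]
After 3 (swap(1, 5)): [5, 0, 1, 3, 4, 2]
After 4 (rotate_left(2, 4, k=1)): [5, 0, 3, 4, 1, 2]
After 5 (rotate_left(2, 5, k=1)): [5, 0, 4, 1, 2, 3]
After 6 (swap(1, 4)): [5, 2, 4, 1, 0, 3]
After 7 (swap(3, 4)): [5, 2, 4, 0, 1, 3]
After 8 (swap(2, 0)): [4, 2, 5, 0, 1, 3]
After 9 (swap(3, 2)): [4, 2, 0, 5, 1, 3]
After 10 (reverse(2, 5)): [4, 2, 3, 1, 5, 0]
After 11 (swap(5, 4)): [4, 2, 3, 1, 0, 5]

Answer: [4, 2, 3, 1, 0, 5]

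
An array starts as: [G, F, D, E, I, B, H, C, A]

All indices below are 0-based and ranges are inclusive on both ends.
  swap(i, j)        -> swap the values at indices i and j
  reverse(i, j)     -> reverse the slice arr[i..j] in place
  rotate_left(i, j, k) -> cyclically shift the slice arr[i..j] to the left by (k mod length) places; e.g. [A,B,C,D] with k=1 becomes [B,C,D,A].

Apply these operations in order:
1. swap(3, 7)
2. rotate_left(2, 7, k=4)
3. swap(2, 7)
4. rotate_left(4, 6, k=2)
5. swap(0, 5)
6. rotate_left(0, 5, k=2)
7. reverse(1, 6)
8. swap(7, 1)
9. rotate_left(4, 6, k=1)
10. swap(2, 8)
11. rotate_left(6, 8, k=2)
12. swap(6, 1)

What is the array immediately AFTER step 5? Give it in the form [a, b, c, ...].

After 1 (swap(3, 7)): [G, F, D, C, I, B, H, E, A]
After 2 (rotate_left(2, 7, k=4)): [G, F, H, E, D, C, I, B, A]
After 3 (swap(2, 7)): [G, F, B, E, D, C, I, H, A]
After 4 (rotate_left(4, 6, k=2)): [G, F, B, E, I, D, C, H, A]
After 5 (swap(0, 5)): [D, F, B, E, I, G, C, H, A]

Answer: [D, F, B, E, I, G, C, H, A]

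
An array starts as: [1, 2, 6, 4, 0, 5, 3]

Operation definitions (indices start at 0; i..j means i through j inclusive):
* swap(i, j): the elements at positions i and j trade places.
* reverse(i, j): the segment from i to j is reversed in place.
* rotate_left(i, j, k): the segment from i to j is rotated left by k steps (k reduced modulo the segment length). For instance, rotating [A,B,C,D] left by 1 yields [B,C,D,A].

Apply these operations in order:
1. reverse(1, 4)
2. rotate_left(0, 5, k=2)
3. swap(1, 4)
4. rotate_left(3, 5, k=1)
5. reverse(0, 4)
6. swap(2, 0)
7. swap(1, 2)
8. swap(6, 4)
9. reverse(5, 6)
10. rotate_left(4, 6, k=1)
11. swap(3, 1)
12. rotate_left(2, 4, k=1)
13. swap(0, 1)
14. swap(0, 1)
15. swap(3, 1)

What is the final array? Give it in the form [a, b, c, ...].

Answer: [2, 4, 0, 1, 6, 5, 3]

Derivation:
After 1 (reverse(1, 4)): [1, 0, 4, 6, 2, 5, 3]
After 2 (rotate_left(0, 5, k=2)): [4, 6, 2, 5, 1, 0, 3]
After 3 (swap(1, 4)): [4, 1, 2, 5, 6, 0, 3]
After 4 (rotate_left(3, 5, k=1)): [4, 1, 2, 6, 0, 5, 3]
After 5 (reverse(0, 4)): [0, 6, 2, 1, 4, 5, 3]
After 6 (swap(2, 0)): [2, 6, 0, 1, 4, 5, 3]
After 7 (swap(1, 2)): [2, 0, 6, 1, 4, 5, 3]
After 8 (swap(6, 4)): [2, 0, 6, 1, 3, 5, 4]
After 9 (reverse(5, 6)): [2, 0, 6, 1, 3, 4, 5]
After 10 (rotate_left(4, 6, k=1)): [2, 0, 6, 1, 4, 5, 3]
After 11 (swap(3, 1)): [2, 1, 6, 0, 4, 5, 3]
After 12 (rotate_left(2, 4, k=1)): [2, 1, 0, 4, 6, 5, 3]
After 13 (swap(0, 1)): [1, 2, 0, 4, 6, 5, 3]
After 14 (swap(0, 1)): [2, 1, 0, 4, 6, 5, 3]
After 15 (swap(3, 1)): [2, 4, 0, 1, 6, 5, 3]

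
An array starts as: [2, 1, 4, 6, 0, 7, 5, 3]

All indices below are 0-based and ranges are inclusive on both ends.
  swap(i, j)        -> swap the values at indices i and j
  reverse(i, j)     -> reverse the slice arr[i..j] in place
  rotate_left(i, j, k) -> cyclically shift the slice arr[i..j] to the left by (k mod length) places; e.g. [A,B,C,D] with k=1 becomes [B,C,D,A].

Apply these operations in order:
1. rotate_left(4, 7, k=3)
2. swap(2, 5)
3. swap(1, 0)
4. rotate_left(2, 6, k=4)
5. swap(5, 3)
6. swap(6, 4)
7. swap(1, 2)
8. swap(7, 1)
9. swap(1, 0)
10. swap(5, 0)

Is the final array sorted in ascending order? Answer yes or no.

After 1 (rotate_left(4, 7, k=3)): [2, 1, 4, 6, 3, 0, 7, 5]
After 2 (swap(2, 5)): [2, 1, 0, 6, 3, 4, 7, 5]
After 3 (swap(1, 0)): [1, 2, 0, 6, 3, 4, 7, 5]
After 4 (rotate_left(2, 6, k=4)): [1, 2, 7, 0, 6, 3, 4, 5]
After 5 (swap(5, 3)): [1, 2, 7, 3, 6, 0, 4, 5]
After 6 (swap(6, 4)): [1, 2, 7, 3, 4, 0, 6, 5]
After 7 (swap(1, 2)): [1, 7, 2, 3, 4, 0, 6, 5]
After 8 (swap(7, 1)): [1, 5, 2, 3, 4, 0, 6, 7]
After 9 (swap(1, 0)): [5, 1, 2, 3, 4, 0, 6, 7]
After 10 (swap(5, 0)): [0, 1, 2, 3, 4, 5, 6, 7]

Answer: yes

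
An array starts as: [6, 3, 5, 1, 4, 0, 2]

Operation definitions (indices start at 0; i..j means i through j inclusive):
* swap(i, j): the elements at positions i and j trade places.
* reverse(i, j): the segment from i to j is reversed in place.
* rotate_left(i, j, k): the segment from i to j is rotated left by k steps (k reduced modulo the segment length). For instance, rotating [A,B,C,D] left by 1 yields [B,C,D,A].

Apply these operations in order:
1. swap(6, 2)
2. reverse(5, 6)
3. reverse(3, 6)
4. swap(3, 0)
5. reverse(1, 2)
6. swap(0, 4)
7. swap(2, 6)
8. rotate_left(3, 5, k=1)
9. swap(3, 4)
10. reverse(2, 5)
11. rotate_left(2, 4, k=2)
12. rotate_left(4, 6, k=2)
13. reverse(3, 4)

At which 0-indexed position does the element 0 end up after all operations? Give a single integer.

After 1 (swap(6, 2)): [6, 3, 2, 1, 4, 0, 5]
After 2 (reverse(5, 6)): [6, 3, 2, 1, 4, 5, 0]
After 3 (reverse(3, 6)): [6, 3, 2, 0, 5, 4, 1]
After 4 (swap(3, 0)): [0, 3, 2, 6, 5, 4, 1]
After 5 (reverse(1, 2)): [0, 2, 3, 6, 5, 4, 1]
After 6 (swap(0, 4)): [5, 2, 3, 6, 0, 4, 1]
After 7 (swap(2, 6)): [5, 2, 1, 6, 0, 4, 3]
After 8 (rotate_left(3, 5, k=1)): [5, 2, 1, 0, 4, 6, 3]
After 9 (swap(3, 4)): [5, 2, 1, 4, 0, 6, 3]
After 10 (reverse(2, 5)): [5, 2, 6, 0, 4, 1, 3]
After 11 (rotate_left(2, 4, k=2)): [5, 2, 4, 6, 0, 1, 3]
After 12 (rotate_left(4, 6, k=2)): [5, 2, 4, 6, 3, 0, 1]
After 13 (reverse(3, 4)): [5, 2, 4, 3, 6, 0, 1]

Answer: 5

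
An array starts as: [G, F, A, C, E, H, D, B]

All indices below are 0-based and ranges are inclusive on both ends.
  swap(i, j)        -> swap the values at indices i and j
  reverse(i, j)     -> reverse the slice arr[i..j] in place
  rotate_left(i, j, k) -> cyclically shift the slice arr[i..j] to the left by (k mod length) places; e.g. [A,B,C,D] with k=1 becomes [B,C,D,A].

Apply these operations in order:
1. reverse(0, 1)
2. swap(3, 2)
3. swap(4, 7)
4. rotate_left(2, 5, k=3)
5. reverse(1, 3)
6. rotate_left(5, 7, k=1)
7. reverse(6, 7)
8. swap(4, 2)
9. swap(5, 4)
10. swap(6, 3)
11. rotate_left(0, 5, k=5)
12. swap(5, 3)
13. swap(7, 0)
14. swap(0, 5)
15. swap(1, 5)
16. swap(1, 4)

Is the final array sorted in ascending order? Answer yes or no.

After 1 (reverse(0, 1)): [F, G, A, C, E, H, D, B]
After 2 (swap(3, 2)): [F, G, C, A, E, H, D, B]
After 3 (swap(4, 7)): [F, G, C, A, B, H, D, E]
After 4 (rotate_left(2, 5, k=3)): [F, G, H, C, A, B, D, E]
After 5 (reverse(1, 3)): [F, C, H, G, A, B, D, E]
After 6 (rotate_left(5, 7, k=1)): [F, C, H, G, A, D, E, B]
After 7 (reverse(6, 7)): [F, C, H, G, A, D, B, E]
After 8 (swap(4, 2)): [F, C, A, G, H, D, B, E]
After 9 (swap(5, 4)): [F, C, A, G, D, H, B, E]
After 10 (swap(6, 3)): [F, C, A, B, D, H, G, E]
After 11 (rotate_left(0, 5, k=5)): [H, F, C, A, B, D, G, E]
After 12 (swap(5, 3)): [H, F, C, D, B, A, G, E]
After 13 (swap(7, 0)): [E, F, C, D, B, A, G, H]
After 14 (swap(0, 5)): [A, F, C, D, B, E, G, H]
After 15 (swap(1, 5)): [A, E, C, D, B, F, G, H]
After 16 (swap(1, 4)): [A, B, C, D, E, F, G, H]

Answer: yes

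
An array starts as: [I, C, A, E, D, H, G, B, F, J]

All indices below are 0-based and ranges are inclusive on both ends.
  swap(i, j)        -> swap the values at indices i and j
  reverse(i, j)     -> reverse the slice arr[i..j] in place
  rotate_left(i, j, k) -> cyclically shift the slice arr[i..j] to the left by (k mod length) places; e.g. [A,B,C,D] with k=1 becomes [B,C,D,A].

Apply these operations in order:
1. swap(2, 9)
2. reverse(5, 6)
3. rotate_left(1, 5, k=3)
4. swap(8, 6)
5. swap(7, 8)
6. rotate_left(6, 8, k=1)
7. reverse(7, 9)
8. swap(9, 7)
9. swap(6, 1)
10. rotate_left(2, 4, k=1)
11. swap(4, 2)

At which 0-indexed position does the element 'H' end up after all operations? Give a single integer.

Answer: 1

Derivation:
After 1 (swap(2, 9)): [I, C, J, E, D, H, G, B, F, A]
After 2 (reverse(5, 6)): [I, C, J, E, D, G, H, B, F, A]
After 3 (rotate_left(1, 5, k=3)): [I, D, G, C, J, E, H, B, F, A]
After 4 (swap(8, 6)): [I, D, G, C, J, E, F, B, H, A]
After 5 (swap(7, 8)): [I, D, G, C, J, E, F, H, B, A]
After 6 (rotate_left(6, 8, k=1)): [I, D, G, C, J, E, H, B, F, A]
After 7 (reverse(7, 9)): [I, D, G, C, J, E, H, A, F, B]
After 8 (swap(9, 7)): [I, D, G, C, J, E, H, B, F, A]
After 9 (swap(6, 1)): [I, H, G, C, J, E, D, B, F, A]
After 10 (rotate_left(2, 4, k=1)): [I, H, C, J, G, E, D, B, F, A]
After 11 (swap(4, 2)): [I, H, G, J, C, E, D, B, F, A]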